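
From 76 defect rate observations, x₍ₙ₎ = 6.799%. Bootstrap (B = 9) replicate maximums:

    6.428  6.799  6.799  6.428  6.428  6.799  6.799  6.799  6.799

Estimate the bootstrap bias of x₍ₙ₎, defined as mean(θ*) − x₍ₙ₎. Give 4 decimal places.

mean(θ*) = (6.428 + 6.799 + 6.799 + 6.428 + 6.428 + 6.799 + 6.799 + 6.799 + 6.799) / 9 = 6.67533
bias = 6.67533 − 6.799

bias = −0.1237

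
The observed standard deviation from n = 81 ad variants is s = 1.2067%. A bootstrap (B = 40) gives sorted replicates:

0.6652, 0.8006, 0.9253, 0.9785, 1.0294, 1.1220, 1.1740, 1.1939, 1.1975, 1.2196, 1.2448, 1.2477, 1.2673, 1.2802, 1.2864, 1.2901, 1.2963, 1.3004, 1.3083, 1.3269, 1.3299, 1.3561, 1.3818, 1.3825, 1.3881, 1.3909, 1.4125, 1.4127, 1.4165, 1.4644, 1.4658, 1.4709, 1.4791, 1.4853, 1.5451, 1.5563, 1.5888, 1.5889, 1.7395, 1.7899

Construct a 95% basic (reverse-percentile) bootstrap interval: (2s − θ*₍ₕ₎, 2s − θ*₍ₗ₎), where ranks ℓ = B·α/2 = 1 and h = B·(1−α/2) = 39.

(0.6739, 1.7482)

Percentile endpoints at ranks 1 and 39: θ*₍1₎ = 0.6652, θ*₍39₎ = 1.7395.
Basic interval reflects these around s:
  lower = 2 × 1.2067 − 1.7395 = 0.6739
  upper = 2 × 1.2067 − 0.6652 = 1.7482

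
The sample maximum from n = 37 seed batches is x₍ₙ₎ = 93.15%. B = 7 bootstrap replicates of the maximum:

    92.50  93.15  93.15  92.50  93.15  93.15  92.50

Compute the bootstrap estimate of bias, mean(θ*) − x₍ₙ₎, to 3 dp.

mean(θ*) = (92.50 + 93.15 + 93.15 + 92.50 + 93.15 + 93.15 + 92.50) / 7 = 92.8714
bias = 92.8714 − 93.15

bias = −0.279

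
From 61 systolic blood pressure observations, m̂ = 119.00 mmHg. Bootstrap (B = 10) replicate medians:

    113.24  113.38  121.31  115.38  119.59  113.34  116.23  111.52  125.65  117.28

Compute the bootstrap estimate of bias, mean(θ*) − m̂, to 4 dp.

bias = −2.3080

mean(θ*) = (113.24 + 113.38 + 121.31 + 115.38 + 119.59 + 113.34 + 116.23 + 111.52 + 125.65 + 117.28) / 10 = 116.69200
bias = 116.69200 − 119.00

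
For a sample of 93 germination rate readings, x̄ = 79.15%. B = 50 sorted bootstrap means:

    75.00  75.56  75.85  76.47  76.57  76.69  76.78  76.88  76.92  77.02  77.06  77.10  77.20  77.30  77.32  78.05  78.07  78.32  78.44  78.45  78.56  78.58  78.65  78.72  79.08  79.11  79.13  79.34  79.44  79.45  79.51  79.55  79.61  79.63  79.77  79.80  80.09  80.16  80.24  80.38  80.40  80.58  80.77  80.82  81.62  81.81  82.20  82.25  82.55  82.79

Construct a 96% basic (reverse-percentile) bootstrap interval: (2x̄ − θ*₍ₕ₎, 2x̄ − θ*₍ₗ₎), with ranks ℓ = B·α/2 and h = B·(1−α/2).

(75.75, 83.30)

Percentile endpoints at ranks 1 and 49: θ*₍1₎ = 75.00, θ*₍49₎ = 82.55.
Basic interval reflects these around x̄:
  lower = 2 × 79.15 − 82.55 = 75.75
  upper = 2 × 79.15 − 75.00 = 83.30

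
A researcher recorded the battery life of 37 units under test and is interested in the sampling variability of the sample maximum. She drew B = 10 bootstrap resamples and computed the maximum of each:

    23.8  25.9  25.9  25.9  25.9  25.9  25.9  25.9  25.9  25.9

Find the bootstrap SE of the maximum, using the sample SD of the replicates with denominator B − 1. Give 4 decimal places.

Bootstrap SE is the standard deviation of the 10 replicate maximums.
Mean of replicates: (23.8 + 25.9 + 25.9 + 25.9 + 25.9 + 25.9 + 25.9 + 25.9 + 25.9 + 25.9) / 10 = 256.90000 / 10 = 25.69000
Sum of squared deviations: (−1.89000)² + (+0.21000)² + (+0.21000)² + (+0.21000)² + (+0.21000)² + (+0.21000)² + (+0.21000)² + (+0.21000)² + (+0.21000)² + (+0.21000)² = 3.96900
Variance = 3.96900 / 9 = 0.44100
SE* = √0.44100

SE* = 0.6641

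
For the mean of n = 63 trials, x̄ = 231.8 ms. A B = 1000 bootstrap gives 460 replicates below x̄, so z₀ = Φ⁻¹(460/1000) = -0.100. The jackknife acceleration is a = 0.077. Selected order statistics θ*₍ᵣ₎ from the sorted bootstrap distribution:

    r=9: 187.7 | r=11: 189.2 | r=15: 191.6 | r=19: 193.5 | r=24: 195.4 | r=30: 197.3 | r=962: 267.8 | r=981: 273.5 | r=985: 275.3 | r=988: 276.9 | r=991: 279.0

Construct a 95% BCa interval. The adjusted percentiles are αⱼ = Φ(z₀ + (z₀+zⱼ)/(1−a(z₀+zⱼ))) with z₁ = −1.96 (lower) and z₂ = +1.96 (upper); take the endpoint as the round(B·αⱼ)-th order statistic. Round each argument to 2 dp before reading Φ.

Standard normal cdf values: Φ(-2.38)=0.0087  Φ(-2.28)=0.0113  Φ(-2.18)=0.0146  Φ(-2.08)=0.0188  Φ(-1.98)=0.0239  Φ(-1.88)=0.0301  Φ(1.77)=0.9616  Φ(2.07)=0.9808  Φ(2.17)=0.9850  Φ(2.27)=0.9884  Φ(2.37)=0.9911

(197.3, 273.5)

Lower: z₀ + z₁ = -0.100 + (-1.960) = -2.060; 1 − a(z₀+z₁) = 1 − (0.077)(-2.060) = 1.1586; argument = -0.100 + (-2.060)/1.1586 = -1.8780 → -1.88.
α₁ = Φ(-1.88) = 0.0301; rank = round(1000 × 0.0301) = 30; θ*₍30₎ = 197.3.
Upper: z₀ + z₂ = 1.860; 1 − a(z₀+z₂) = 0.8568; argument = 2.0709 → 2.07; α₂ = 0.9808; rank = 981; θ*₍981₎ = 273.5.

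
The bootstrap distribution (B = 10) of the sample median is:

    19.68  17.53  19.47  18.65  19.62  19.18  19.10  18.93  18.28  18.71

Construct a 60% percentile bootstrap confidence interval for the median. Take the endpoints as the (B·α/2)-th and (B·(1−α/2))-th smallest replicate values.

(18.28, 19.47)

Sorted replicates: 17.53, 18.28, 18.65, 18.71, 18.93, 19.10, 19.18, 19.47, 19.62, 19.68
α = 0.40; lower rank = 10 × 0.200 = 2; upper rank = 10 × 0.800 = 8.
The 2nd smallest replicate is 18.28; the 8th is 19.47.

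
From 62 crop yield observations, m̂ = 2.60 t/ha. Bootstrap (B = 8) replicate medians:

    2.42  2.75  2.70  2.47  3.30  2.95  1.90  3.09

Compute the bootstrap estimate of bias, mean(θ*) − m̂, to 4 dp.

mean(θ*) = (2.42 + 2.75 + 2.70 + 2.47 + 3.30 + 2.95 + 1.90 + 3.09) / 8 = 2.69750
bias = 2.69750 − 2.60

bias = +0.0975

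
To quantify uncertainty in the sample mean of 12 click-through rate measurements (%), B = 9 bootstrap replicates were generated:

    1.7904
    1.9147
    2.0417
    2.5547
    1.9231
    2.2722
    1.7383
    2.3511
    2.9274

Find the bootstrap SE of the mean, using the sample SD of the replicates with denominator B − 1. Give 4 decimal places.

SE* = 0.3934

Bootstrap SE is the standard deviation of the 9 replicate means.
Mean of replicates: (1.7904 + 1.9147 + 2.0417 + 2.5547 + 1.9231 + 2.2722 + 1.7383 + 2.3511 + 2.9274) / 9 = 19.51360 / 9 = 2.16818
Sum of squared deviations: (−0.37778)² + (−0.25348)² + (−0.12648)² + (+0.38652)² + (−0.24508)² + (+0.10402)² + (−0.42988)² + (+0.18292)² + (+0.75922)² = 1.23792
Variance = 1.23792 / 8 = 0.15474
SE* = √0.15474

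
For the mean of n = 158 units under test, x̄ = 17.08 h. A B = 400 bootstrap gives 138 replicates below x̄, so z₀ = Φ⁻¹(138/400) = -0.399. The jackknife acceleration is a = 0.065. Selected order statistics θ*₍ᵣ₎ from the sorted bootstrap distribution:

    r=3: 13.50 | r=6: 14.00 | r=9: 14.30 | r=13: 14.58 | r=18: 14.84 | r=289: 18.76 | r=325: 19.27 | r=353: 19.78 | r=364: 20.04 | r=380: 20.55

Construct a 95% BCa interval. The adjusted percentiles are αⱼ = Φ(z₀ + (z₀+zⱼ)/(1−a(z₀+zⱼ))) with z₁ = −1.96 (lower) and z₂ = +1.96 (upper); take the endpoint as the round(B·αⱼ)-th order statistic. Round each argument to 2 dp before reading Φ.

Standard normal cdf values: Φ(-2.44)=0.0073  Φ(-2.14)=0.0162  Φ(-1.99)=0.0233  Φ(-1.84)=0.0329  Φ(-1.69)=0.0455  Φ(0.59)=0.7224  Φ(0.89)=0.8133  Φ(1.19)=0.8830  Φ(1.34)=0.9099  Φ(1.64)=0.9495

Lower: z₀ + z₁ = -0.399 + (-1.960) = -2.359; 1 − a(z₀+z₁) = 1 − (0.065)(-2.359) = 1.1533; argument = -0.399 + (-2.359)/1.1533 = -2.4444 → -2.44.
α₁ = Φ(-2.44) = 0.0073; rank = round(400 × 0.0073) = 3; θ*₍3₎ = 13.50.
Upper: z₀ + z₂ = 1.561; 1 − a(z₀+z₂) = 0.8985; argument = 1.3383 → 1.34; α₂ = 0.9099; rank = 364; θ*₍364₎ = 20.04.

(13.50, 20.04)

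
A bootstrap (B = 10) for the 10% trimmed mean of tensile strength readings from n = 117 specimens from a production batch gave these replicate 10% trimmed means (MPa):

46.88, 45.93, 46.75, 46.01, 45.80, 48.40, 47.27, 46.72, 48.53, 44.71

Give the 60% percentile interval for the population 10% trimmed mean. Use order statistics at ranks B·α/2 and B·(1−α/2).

(45.80, 47.27)

Sorted replicates: 44.71, 45.80, 45.93, 46.01, 46.72, 46.75, 46.88, 47.27, 48.40, 48.53
α = 0.40; lower rank = 10 × 0.200 = 2; upper rank = 10 × 0.800 = 8.
The 2nd smallest replicate is 45.80; the 8th is 47.27.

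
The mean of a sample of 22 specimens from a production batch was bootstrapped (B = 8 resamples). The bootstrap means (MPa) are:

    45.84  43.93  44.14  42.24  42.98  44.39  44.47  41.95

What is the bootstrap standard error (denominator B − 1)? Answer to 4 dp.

Bootstrap SE is the standard deviation of the 8 replicate means.
Mean of replicates: (45.84 + 43.93 + 44.14 + 42.24 + 42.98 + 44.39 + 44.47 + 41.95) / 8 = 349.94000 / 8 = 43.74250
Sum of squared deviations: (+2.09750)² + (+0.18750)² + (+0.39750)² + (−1.50250)² + (−0.76250)² + (+0.64750)² + (+0.72750)² + (−1.79250)² = 11.59315
Variance = 11.59315 / 7 = 1.65616
SE* = √1.65616

SE* = 1.2869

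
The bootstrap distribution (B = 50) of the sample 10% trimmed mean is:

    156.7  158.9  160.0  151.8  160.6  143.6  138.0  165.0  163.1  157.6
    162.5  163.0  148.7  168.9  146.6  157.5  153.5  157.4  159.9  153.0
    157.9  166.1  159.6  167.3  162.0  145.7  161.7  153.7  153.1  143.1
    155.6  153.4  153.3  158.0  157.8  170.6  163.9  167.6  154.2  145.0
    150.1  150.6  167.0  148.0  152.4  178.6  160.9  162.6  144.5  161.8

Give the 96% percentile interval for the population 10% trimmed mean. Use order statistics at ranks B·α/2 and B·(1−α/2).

(138.0, 170.6)

Sorted replicates: 138.0, 143.1, 143.6, 144.5, 145.0, 145.7, 146.6, 148.0, 148.7, 150.1, 150.6, 151.8, 152.4, 153.0, 153.1, 153.3, 153.4, 153.5, 153.7, 154.2, 155.6, 156.7, 157.4, 157.5, 157.6, 157.8, 157.9, 158.0, 158.9, 159.6, 159.9, 160.0, 160.6, 160.9, 161.7, 161.8, 162.0, 162.5, 162.6, 163.0, 163.1, 163.9, 165.0, 166.1, 167.0, 167.3, 167.6, 168.9, 170.6, 178.6
α = 0.04; lower rank = 50 × 0.020 = 1; upper rank = 50 × 0.980 = 49.
The 1st smallest replicate is 138.0; the 49th is 170.6.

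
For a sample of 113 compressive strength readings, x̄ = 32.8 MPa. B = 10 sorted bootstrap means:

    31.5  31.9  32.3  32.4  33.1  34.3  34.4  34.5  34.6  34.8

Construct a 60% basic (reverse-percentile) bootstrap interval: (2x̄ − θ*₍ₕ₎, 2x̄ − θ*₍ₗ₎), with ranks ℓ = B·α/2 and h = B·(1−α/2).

Percentile endpoints at ranks 2 and 8: θ*₍2₎ = 31.9, θ*₍8₎ = 34.5.
Basic interval reflects these around x̄:
  lower = 2 × 32.8 − 34.5 = 31.1
  upper = 2 × 32.8 − 31.9 = 33.7

(31.1, 33.7)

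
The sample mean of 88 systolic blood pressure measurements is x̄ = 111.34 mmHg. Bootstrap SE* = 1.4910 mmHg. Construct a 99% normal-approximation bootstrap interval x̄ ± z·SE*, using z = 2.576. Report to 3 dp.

(107.499, 115.181)

Margin = 2.576 × 1.4910 = 3.8408
Interval: 111.34 ± 3.8408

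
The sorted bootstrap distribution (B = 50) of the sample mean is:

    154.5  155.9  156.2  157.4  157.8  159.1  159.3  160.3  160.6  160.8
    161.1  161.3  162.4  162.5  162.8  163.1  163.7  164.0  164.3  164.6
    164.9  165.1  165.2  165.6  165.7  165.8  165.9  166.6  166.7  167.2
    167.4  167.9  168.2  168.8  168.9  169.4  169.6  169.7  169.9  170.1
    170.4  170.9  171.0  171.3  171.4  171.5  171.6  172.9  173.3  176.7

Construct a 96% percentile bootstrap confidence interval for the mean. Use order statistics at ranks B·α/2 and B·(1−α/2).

(154.5, 173.3)

α = 0.04; lower rank = 50 × 0.020 = 1; upper rank = 50 × 0.980 = 49.
The 1st smallest replicate is 154.5; the 49th is 173.3.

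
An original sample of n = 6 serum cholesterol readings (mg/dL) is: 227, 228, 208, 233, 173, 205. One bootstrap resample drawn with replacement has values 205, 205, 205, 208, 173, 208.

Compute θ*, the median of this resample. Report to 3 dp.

Sorted: 173, 205, 205, 205, 208, 208
Median = average of the two middle values = 205.000

θ* = 205.000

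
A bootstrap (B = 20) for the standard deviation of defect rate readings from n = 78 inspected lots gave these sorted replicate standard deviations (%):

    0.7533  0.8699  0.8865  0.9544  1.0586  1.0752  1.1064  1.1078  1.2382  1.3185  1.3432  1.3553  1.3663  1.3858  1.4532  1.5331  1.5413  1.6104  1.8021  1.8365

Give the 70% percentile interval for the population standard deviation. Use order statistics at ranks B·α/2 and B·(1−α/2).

(0.8865, 1.5413)

α = 0.30; lower rank = 20 × 0.150 = 3; upper rank = 20 × 0.850 = 17.
The 3rd smallest replicate is 0.8865; the 17th is 1.5413.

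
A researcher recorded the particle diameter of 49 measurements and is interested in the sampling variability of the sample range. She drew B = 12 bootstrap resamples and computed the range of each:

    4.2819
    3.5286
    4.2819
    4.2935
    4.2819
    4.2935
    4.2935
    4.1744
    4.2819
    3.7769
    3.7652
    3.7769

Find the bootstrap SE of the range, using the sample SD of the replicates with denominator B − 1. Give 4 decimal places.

SE* = 0.2853

Bootstrap SE is the standard deviation of the 12 replicate ranges.
Mean of replicates: (4.2819 + 3.5286 + 4.2819 + 4.2935 + 4.2819 + 4.2935 + 4.2935 + 4.1744 + 4.2819 + 3.7769 + 3.7652 + 3.7769) / 12 = 49.03010 / 12 = 4.08584
Sum of squared deviations: (+0.19606)² + (−0.55724)² + (+0.19606)² + (+0.20766)² + (+0.19606)² + (+0.20766)² + (+0.20766)² + (+0.08856)² + (+0.19606)² + (−0.30894)² + (−0.32064)² + (−0.30894)² = 0.89518
Variance = 0.89518 / 11 = 0.08138
SE* = √0.08138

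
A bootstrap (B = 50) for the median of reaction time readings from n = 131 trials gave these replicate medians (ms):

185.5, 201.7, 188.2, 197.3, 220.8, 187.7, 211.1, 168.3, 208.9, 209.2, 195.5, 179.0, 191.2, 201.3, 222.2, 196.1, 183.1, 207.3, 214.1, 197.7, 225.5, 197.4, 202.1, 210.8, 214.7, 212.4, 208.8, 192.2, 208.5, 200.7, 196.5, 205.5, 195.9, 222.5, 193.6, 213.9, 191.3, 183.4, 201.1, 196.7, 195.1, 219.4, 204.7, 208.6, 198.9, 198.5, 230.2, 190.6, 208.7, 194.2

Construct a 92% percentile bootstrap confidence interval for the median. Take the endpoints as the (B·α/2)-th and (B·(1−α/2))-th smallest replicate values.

(179.0, 222.5)

Sorted replicates: 168.3, 179.0, 183.1, 183.4, 185.5, 187.7, 188.2, 190.6, 191.2, 191.3, 192.2, 193.6, 194.2, 195.1, 195.5, 195.9, 196.1, 196.5, 196.7, 197.3, 197.4, 197.7, 198.5, 198.9, 200.7, 201.1, 201.3, 201.7, 202.1, 204.7, 205.5, 207.3, 208.5, 208.6, 208.7, 208.8, 208.9, 209.2, 210.8, 211.1, 212.4, 213.9, 214.1, 214.7, 219.4, 220.8, 222.2, 222.5, 225.5, 230.2
α = 0.08; lower rank = 50 × 0.040 = 2; upper rank = 50 × 0.960 = 48.
The 2nd smallest replicate is 179.0; the 48th is 222.5.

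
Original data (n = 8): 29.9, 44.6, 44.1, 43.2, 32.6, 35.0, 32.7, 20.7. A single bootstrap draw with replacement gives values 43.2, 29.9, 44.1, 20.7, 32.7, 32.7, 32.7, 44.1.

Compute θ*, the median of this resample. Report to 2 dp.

θ* = 32.70

Sorted: 20.7, 29.9, 32.7, 32.7, 32.7, 43.2, 44.1, 44.1
Median = average of the two middle values = 32.70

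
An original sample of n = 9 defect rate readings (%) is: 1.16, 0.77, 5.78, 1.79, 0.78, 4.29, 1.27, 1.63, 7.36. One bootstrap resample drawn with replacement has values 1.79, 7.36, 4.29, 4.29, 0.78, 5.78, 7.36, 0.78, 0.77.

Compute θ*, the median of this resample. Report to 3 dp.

θ* = 4.290

Sorted: 0.77, 0.78, 0.78, 1.79, 4.29, 4.29, 5.78, 7.36, 7.36
Median = middle value = 4.290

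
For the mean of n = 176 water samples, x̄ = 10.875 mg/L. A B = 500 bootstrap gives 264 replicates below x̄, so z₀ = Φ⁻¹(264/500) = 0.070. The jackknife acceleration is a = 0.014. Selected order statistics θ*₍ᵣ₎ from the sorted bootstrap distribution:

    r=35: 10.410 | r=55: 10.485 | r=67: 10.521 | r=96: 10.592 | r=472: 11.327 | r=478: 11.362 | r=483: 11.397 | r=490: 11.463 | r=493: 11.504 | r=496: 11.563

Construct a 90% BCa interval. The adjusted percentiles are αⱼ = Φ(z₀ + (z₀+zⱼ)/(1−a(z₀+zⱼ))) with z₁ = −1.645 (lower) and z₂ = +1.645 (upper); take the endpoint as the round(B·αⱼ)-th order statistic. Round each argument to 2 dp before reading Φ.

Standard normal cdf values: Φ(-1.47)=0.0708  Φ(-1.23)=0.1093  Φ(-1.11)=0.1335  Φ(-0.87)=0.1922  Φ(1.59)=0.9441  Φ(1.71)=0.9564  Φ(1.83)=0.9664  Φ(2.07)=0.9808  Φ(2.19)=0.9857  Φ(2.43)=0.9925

Lower: z₀ + z₁ = 0.070 + (-1.645) = -1.575; 1 − a(z₀+z₁) = 1 − (0.014)(-1.575) = 1.0220; argument = 0.070 + (-1.575)/1.0220 = -1.4710 → -1.47.
α₁ = Φ(-1.47) = 0.0708; rank = round(500 × 0.0708) = 35; θ*₍35₎ = 10.410.
Upper: z₀ + z₂ = 1.715; 1 − a(z₀+z₂) = 0.9760; argument = 1.8272 → 1.83; α₂ = 0.9664; rank = 483; θ*₍483₎ = 11.397.

(10.410, 11.397)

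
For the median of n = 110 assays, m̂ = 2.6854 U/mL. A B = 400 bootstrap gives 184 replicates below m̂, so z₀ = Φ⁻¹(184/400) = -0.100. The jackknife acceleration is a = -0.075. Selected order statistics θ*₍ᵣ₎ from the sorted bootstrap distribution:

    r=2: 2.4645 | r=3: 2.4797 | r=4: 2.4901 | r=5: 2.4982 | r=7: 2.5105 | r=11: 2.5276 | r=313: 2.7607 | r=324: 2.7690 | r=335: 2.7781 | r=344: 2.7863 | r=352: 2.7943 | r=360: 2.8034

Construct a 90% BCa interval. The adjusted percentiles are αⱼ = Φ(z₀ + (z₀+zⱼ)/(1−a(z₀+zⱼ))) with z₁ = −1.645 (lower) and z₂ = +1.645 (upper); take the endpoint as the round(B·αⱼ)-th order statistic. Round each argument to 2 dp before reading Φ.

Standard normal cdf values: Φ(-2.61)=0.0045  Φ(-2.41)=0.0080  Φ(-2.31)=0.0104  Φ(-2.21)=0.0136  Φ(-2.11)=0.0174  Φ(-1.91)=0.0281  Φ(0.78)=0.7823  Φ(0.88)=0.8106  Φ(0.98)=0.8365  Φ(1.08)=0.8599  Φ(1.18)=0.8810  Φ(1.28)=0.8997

(2.5105, 2.8034)

Lower: z₀ + z₁ = -0.100 + (-1.645) = -1.745; 1 − a(z₀+z₁) = 1 − (-0.075)(-1.745) = 0.8691; argument = -0.100 + (-1.745)/0.8691 = -2.1078 → -2.11.
α₁ = Φ(-2.11) = 0.0174; rank = round(400 × 0.0174) = 7; θ*₍7₎ = 2.5105.
Upper: z₀ + z₂ = 1.545; 1 − a(z₀+z₂) = 1.1159; argument = 1.2846 → 1.28; α₂ = 0.8997; rank = 360; θ*₍360₎ = 2.8034.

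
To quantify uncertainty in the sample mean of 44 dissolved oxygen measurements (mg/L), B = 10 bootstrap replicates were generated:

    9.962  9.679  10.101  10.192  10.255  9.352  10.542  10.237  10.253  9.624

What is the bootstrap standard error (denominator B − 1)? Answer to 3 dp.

SE* = 0.363

Bootstrap SE is the standard deviation of the 10 replicate means.
Mean of replicates: (9.962 + 9.679 + 10.101 + 10.192 + 10.255 + 9.352 + 10.542 + 10.237 + 10.253 + 9.624) / 10 = 100.1970 / 10 = 10.0197
Sum of squared deviations: (−0.0577)² + (−0.3407)² + (+0.0813)² + (+0.1723)² + (+0.2353)² + (−0.6677)² + (+0.5223)² + (+0.2173)² + (+0.2333)² + (−0.3957)² = 1.1879
Variance = 1.1879 / 9 = 0.1320
SE* = √0.1320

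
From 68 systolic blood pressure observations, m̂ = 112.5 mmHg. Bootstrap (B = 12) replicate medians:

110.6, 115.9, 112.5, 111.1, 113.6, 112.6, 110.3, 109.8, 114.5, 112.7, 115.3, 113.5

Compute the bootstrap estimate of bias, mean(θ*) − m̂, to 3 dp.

mean(θ*) = (110.6 + 115.9 + 112.5 + 111.1 + 113.6 + 112.6 + 110.3 + 109.8 + 114.5 + 112.7 + 115.3 + 113.5) / 12 = 112.7000
bias = 112.7000 − 112.5

bias = +0.200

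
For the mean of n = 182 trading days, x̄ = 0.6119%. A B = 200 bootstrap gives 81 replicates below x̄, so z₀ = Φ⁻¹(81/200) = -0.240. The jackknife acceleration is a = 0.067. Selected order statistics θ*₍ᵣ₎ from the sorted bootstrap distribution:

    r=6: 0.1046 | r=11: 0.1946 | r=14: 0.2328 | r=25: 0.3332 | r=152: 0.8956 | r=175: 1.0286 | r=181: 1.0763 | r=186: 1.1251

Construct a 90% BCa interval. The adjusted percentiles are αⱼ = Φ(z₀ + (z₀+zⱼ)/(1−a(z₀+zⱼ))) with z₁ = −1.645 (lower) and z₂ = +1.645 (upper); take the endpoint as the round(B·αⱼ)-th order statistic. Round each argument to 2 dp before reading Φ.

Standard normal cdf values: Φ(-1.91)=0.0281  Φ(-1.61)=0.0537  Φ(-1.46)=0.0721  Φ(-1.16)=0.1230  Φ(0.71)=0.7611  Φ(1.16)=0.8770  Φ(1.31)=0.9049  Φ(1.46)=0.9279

(0.1046, 1.0763)

Lower: z₀ + z₁ = -0.240 + (-1.645) = -1.885; 1 − a(z₀+z₁) = 1 − (0.067)(-1.885) = 1.1263; argument = -0.240 + (-1.885)/1.1263 = -1.9136 → -1.91.
α₁ = Φ(-1.91) = 0.0281; rank = round(200 × 0.0281) = 6; θ*₍6₎ = 0.1046.
Upper: z₀ + z₂ = 1.405; 1 − a(z₀+z₂) = 0.9059; argument = 1.3110 → 1.31; α₂ = 0.9049; rank = 181; θ*₍181₎ = 1.0763.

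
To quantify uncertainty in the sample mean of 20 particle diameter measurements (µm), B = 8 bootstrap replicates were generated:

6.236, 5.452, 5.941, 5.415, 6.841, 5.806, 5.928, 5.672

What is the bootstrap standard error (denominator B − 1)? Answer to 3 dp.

SE* = 0.462

Bootstrap SE is the standard deviation of the 8 replicate means.
Mean of replicates: (6.236 + 5.452 + 5.941 + 5.415 + 6.841 + 5.806 + 5.928 + 5.672) / 8 = 47.2910 / 8 = 5.9114
Sum of squared deviations: (+0.3246)² + (−0.4594)² + (+0.0296)² + (−0.4964)² + (+0.9296)² + (−0.1054)² + (+0.0166)² + (−0.2394)² = 1.4966
Variance = 1.4966 / 7 = 0.2138
SE* = √0.2138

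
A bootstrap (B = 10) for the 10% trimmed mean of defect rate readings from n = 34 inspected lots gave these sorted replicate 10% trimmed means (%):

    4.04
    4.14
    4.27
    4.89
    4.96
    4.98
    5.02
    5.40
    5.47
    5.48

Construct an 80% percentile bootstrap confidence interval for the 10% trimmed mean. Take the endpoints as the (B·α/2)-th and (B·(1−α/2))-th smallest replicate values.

(4.04, 5.47)

α = 0.20; lower rank = 10 × 0.100 = 1; upper rank = 10 × 0.900 = 9.
The 1st smallest replicate is 4.04; the 9th is 5.47.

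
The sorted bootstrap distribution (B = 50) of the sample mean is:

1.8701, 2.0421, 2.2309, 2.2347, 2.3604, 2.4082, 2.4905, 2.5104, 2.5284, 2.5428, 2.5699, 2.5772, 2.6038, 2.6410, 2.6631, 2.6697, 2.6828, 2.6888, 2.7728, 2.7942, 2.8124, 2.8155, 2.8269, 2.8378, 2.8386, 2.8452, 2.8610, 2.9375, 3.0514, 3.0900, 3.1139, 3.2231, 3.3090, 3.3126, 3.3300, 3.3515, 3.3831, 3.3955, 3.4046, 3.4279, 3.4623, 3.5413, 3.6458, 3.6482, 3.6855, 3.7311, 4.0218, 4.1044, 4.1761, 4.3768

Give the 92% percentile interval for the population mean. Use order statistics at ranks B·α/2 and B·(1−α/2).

(2.0421, 4.1044)

α = 0.08; lower rank = 50 × 0.040 = 2; upper rank = 50 × 0.960 = 48.
The 2nd smallest replicate is 2.0421; the 48th is 4.1044.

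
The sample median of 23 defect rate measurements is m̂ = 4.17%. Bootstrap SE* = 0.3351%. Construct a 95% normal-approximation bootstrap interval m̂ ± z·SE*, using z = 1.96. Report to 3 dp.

(3.513, 4.827)

Margin = 1.96 × 0.3351 = 0.6568
Interval: 4.17 ± 0.6568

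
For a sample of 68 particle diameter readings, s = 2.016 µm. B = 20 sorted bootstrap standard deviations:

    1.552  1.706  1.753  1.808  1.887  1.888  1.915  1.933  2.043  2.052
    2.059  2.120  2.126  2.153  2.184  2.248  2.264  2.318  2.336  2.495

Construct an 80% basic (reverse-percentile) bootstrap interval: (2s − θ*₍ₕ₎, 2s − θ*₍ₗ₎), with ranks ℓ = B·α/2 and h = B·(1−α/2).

Percentile endpoints at ranks 2 and 18: θ*₍2₎ = 1.706, θ*₍18₎ = 2.318.
Basic interval reflects these around s:
  lower = 2 × 2.016 − 2.318 = 1.714
  upper = 2 × 2.016 − 1.706 = 2.326

(1.714, 2.326)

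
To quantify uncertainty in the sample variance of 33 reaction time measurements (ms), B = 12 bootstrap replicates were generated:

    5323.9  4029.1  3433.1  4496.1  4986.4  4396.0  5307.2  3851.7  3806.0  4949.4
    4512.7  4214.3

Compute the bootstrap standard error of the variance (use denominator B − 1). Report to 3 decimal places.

Bootstrap SE is the standard deviation of the 12 replicate variances.
Mean of replicates: (5323.9 + 4029.1 + 3433.1 + 4496.1 + 4986.4 + 4396.0 + 5307.2 + 3851.7 + 3806.0 + 4949.4 + 4512.7 + 4214.3) / 12 = 53305.9000 / 12 = 4442.1583
Sum of squared deviations: (+881.7417)² + (−413.0583)² + (−1009.0583)² + (+53.9417)² + (+544.2417)² + (−46.1583)² + (+865.0417)² + (−590.4583)² + (−636.1583)² + (+507.2417)² + (+70.5417)² + (−227.8583)² = 4083348.7692
Variance = 4083348.7692 / 11 = 371213.5245
SE* = √371213.5245

SE* = 609.273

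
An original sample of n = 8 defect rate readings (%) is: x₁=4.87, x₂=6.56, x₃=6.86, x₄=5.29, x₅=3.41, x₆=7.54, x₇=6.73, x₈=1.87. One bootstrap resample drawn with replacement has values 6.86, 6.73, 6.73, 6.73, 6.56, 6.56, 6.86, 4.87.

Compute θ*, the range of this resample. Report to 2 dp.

θ* = 1.99

Range = 6.86 − 4.87 = 1.99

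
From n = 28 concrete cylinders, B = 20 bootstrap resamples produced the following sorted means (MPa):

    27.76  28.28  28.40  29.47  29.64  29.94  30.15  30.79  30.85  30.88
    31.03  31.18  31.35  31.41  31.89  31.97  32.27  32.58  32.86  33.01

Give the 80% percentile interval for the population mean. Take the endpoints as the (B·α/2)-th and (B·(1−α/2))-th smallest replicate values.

α = 0.20; lower rank = 20 × 0.100 = 2; upper rank = 20 × 0.900 = 18.
The 2nd smallest replicate is 28.28; the 18th is 32.58.

(28.28, 32.58)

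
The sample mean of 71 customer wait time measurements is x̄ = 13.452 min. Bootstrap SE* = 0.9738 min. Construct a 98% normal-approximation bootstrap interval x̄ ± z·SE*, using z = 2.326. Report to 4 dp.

Margin = 2.326 × 0.9738 = 2.26506
Interval: 13.452 ± 2.26506

(11.1869, 15.7171)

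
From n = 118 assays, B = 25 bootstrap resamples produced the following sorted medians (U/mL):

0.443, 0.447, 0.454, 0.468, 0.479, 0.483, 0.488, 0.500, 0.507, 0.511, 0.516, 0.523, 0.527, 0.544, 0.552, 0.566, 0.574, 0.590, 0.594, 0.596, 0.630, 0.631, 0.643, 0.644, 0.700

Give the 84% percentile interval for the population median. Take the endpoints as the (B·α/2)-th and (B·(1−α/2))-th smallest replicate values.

(0.447, 0.643)

α = 0.16; lower rank = 25 × 0.080 = 2; upper rank = 25 × 0.920 = 23.
The 2nd smallest replicate is 0.447; the 23rd is 0.643.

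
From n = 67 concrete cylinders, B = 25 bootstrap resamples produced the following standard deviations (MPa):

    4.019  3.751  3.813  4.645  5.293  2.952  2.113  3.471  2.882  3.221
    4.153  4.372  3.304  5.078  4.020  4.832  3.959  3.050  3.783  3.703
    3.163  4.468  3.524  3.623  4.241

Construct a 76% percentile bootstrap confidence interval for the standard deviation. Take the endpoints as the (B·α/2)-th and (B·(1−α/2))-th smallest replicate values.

(2.952, 4.645)

Sorted replicates: 2.113, 2.882, 2.952, 3.050, 3.163, 3.221, 3.304, 3.471, 3.524, 3.623, 3.703, 3.751, 3.783, 3.813, 3.959, 4.019, 4.020, 4.153, 4.241, 4.372, 4.468, 4.645, 4.832, 5.078, 5.293
α = 0.24; lower rank = 25 × 0.120 = 3; upper rank = 25 × 0.880 = 22.
The 3rd smallest replicate is 2.952; the 22nd is 4.645.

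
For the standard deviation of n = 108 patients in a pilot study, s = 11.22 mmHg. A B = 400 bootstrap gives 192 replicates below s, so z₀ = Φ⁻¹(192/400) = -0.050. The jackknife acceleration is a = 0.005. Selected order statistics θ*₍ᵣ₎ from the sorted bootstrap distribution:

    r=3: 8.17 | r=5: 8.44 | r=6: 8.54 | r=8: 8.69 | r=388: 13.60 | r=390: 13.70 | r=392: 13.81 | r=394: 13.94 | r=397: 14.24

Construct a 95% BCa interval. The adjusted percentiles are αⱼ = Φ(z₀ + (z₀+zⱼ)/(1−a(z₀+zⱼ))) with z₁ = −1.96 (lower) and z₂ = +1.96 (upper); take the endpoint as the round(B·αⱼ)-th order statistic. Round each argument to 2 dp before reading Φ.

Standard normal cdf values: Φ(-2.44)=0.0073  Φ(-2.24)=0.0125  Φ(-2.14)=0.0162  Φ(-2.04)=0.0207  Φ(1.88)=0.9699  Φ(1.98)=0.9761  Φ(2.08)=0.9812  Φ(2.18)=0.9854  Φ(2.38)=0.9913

Lower: z₀ + z₁ = -0.050 + (-1.960) = -2.010; 1 − a(z₀+z₁) = 1 − (0.005)(-2.010) = 1.0100; argument = -0.050 + (-2.010)/1.0100 = -2.0400 → -2.04.
α₁ = Φ(-2.04) = 0.0207; rank = round(400 × 0.0207) = 8; θ*₍8₎ = 8.69.
Upper: z₀ + z₂ = 1.910; 1 − a(z₀+z₂) = 0.9905; argument = 1.8784 → 1.88; α₂ = 0.9699; rank = 388; θ*₍388₎ = 13.60.

(8.69, 13.60)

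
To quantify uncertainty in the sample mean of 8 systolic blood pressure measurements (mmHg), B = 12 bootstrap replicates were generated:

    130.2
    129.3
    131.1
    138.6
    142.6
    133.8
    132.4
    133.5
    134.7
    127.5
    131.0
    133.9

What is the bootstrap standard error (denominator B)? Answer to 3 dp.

SE* = 3.951

Bootstrap SE is the standard deviation of the 12 replicate means.
Mean of replicates: (130.2 + 129.3 + 131.1 + 138.6 + 142.6 + 133.8 + 132.4 + 133.5 + 134.7 + 127.5 + 131.0 + 133.9) / 12 = 1598.6000 / 12 = 133.2167
Sum of squared deviations: (−3.0167)² + (−3.9167)² + (−2.1167)² + (+5.3833)² + (+9.3833)² + (+0.5833)² + (−0.8167)² + (+0.2833)² + (+1.4833)² + (−5.7167)² + (−2.2167)² + (+0.6833)² = 187.2967
Variance = 187.2967 / 12 = 15.6081
SE* = √15.6081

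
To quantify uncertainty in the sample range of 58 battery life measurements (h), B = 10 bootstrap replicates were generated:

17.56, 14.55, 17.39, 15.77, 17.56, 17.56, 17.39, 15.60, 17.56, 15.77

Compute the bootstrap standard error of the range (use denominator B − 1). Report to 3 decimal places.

SE* = 1.129

Bootstrap SE is the standard deviation of the 10 replicate ranges.
Mean of replicates: (17.56 + 14.55 + 17.39 + 15.77 + 17.56 + 17.56 + 17.39 + 15.60 + 17.56 + 15.77) / 10 = 166.7100 / 10 = 16.6710
Sum of squared deviations: (+0.8890)² + (−2.1210)² + (+0.7190)² + (−0.9010)² + (+0.8890)² + (+0.8890)² + (+0.7190)² + (−1.0710)² + (+0.8890)² + (−0.9010)² = 11.4645
Variance = 11.4645 / 9 = 1.2738
SE* = √1.2738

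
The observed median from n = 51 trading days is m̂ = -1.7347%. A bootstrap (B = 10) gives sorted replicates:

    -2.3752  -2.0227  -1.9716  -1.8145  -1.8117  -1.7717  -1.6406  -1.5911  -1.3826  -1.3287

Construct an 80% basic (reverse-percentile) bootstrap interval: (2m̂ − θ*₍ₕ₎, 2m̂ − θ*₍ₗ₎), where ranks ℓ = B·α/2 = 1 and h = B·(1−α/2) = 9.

(-2.0868, -1.0942)

Percentile endpoints at ranks 1 and 9: θ*₍1₎ = -2.3752, θ*₍9₎ = -1.3826.
Basic interval reflects these around m̂:
  lower = 2 × -1.7347 − -1.3826 = -2.0868
  upper = 2 × -1.7347 − -2.3752 = -1.0942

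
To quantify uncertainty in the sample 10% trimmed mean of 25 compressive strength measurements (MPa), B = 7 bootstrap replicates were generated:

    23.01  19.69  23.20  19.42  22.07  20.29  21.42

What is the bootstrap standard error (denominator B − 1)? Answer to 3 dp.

SE* = 1.543

Bootstrap SE is the standard deviation of the 7 replicate 10% trimmed means.
Mean of replicates: (23.01 + 19.69 + 23.20 + 19.42 + 22.07 + 20.29 + 21.42) / 7 = 149.1000 / 7 = 21.3000
Sum of squared deviations: (+1.7100)² + (−1.6100)² + (+1.9000)² + (−1.8800)² + (+0.7700)² + (−1.0100)² + (+0.1200)² = 14.2880
Variance = 14.2880 / 6 = 2.3813
SE* = √2.3813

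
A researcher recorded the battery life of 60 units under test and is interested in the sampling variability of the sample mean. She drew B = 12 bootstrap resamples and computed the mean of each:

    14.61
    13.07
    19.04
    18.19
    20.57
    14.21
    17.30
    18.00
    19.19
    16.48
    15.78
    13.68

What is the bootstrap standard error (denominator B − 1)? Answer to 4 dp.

Bootstrap SE is the standard deviation of the 12 replicate means.
Mean of replicates: (14.61 + 13.07 + 19.04 + 18.19 + 20.57 + 14.21 + 17.30 + 18.00 + 19.19 + 16.48 + 15.78 + 13.68) / 12 = 200.12000 / 12 = 16.67667
Sum of squared deviations: (−2.06667)² + (−3.60667)² + (+2.36333)² + (+1.51333)² + (+3.89333)² + (−2.46667)² + (+0.62333)² + (+1.32333)² + (+2.51333)² + (−0.19667)² + (−0.89667)² + (−2.99667)² = 64.67647
Variance = 64.67647 / 11 = 5.87968
SE* = √5.87968

SE* = 2.4248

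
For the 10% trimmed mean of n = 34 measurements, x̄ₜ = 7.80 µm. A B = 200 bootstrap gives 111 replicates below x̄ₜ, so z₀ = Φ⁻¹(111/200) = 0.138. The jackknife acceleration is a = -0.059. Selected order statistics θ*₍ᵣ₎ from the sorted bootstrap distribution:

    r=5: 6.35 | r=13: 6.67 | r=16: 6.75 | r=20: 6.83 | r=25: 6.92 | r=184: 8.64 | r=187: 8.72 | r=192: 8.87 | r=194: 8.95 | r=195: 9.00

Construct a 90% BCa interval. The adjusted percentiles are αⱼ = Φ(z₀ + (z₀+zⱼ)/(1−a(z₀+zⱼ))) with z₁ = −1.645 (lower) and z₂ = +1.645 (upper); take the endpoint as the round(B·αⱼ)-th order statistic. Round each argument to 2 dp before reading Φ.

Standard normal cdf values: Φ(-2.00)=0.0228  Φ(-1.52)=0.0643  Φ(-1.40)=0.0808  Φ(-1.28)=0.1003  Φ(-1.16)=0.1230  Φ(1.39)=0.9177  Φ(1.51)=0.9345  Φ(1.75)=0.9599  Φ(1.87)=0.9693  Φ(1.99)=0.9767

(6.67, 8.87)

Lower: z₀ + z₁ = 0.138 + (-1.645) = -1.507; 1 − a(z₀+z₁) = 1 − (-0.059)(-1.507) = 0.9111; argument = 0.138 + (-1.507)/0.9111 = -1.5161 → -1.52.
α₁ = Φ(-1.52) = 0.0643; rank = round(200 × 0.0643) = 13; θ*₍13₎ = 6.67.
Upper: z₀ + z₂ = 1.783; 1 − a(z₀+z₂) = 1.1052; argument = 1.7513 → 1.75; α₂ = 0.9599; rank = 192; θ*₍192₎ = 8.87.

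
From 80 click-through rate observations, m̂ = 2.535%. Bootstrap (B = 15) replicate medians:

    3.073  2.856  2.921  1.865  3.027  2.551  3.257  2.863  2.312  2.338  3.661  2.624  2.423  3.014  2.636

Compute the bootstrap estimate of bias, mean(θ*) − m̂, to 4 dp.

mean(θ*) = (3.073 + 2.856 + 2.921 + 1.865 + 3.027 + 2.551 + 3.257 + 2.863 + 2.312 + 2.338 + 3.661 + 2.624 + 2.423 + 3.014 + 2.636) / 15 = 2.76140
bias = 2.76140 − 2.535

bias = +0.2264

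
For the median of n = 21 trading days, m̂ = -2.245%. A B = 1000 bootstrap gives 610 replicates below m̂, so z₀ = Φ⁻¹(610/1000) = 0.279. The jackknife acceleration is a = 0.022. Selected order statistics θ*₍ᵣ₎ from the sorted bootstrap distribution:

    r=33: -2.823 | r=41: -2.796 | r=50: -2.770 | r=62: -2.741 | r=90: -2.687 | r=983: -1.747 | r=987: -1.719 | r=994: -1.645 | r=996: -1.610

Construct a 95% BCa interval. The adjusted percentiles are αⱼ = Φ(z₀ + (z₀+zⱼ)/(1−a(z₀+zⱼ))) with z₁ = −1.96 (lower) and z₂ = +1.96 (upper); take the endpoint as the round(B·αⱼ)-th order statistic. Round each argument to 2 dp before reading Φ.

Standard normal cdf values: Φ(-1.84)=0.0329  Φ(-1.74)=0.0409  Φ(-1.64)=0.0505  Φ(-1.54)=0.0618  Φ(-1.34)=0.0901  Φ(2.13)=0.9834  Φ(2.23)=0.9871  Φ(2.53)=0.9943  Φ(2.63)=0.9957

Lower: z₀ + z₁ = 0.279 + (-1.960) = -1.681; 1 − a(z₀+z₁) = 1 − (0.022)(-1.681) = 1.0370; argument = 0.279 + (-1.681)/1.0370 = -1.3421 → -1.34.
α₁ = Φ(-1.34) = 0.0901; rank = round(1000 × 0.0901) = 90; θ*₍90₎ = -2.687.
Upper: z₀ + z₂ = 2.239; 1 − a(z₀+z₂) = 0.9507; argument = 2.6340 → 2.63; α₂ = 0.9957; rank = 996; θ*₍996₎ = -1.610.

(-2.687, -1.610)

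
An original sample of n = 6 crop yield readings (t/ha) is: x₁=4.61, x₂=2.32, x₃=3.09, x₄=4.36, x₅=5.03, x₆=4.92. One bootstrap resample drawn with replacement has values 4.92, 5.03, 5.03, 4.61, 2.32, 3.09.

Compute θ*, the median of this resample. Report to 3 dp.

θ* = 4.765

Sorted: 2.32, 3.09, 4.61, 4.92, 5.03, 5.03
Median = average of the two middle values = 4.765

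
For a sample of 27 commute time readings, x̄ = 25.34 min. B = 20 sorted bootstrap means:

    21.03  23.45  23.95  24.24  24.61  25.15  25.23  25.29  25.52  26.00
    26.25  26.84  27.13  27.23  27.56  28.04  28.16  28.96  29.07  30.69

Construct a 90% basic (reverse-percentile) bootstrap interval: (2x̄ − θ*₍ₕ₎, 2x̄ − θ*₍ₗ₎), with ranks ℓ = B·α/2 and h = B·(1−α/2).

Percentile endpoints at ranks 1 and 19: θ*₍1₎ = 21.03, θ*₍19₎ = 29.07.
Basic interval reflects these around x̄:
  lower = 2 × 25.34 − 29.07 = 21.61
  upper = 2 × 25.34 − 21.03 = 29.65

(21.61, 29.65)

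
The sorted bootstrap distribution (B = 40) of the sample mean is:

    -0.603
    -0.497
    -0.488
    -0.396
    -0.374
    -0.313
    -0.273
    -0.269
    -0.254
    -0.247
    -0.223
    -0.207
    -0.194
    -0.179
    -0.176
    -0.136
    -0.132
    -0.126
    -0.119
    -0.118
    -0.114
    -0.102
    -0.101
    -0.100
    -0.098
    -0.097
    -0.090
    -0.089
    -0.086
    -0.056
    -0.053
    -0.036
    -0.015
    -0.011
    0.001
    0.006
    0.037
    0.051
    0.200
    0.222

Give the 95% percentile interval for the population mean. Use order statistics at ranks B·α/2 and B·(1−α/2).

α = 0.05; lower rank = 40 × 0.025 = 1; upper rank = 40 × 0.975 = 39.
The 1st smallest replicate is -0.603; the 39th is 0.200.

(-0.603, 0.200)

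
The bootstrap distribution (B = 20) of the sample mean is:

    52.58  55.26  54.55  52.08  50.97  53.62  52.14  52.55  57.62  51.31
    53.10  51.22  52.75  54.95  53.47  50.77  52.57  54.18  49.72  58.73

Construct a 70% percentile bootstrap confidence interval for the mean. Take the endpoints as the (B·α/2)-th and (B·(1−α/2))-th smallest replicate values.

Sorted replicates: 49.72, 50.77, 50.97, 51.22, 51.31, 52.08, 52.14, 52.55, 52.57, 52.58, 52.75, 53.10, 53.47, 53.62, 54.18, 54.55, 54.95, 55.26, 57.62, 58.73
α = 0.30; lower rank = 20 × 0.150 = 3; upper rank = 20 × 0.850 = 17.
The 3rd smallest replicate is 50.97; the 17th is 54.95.

(50.97, 54.95)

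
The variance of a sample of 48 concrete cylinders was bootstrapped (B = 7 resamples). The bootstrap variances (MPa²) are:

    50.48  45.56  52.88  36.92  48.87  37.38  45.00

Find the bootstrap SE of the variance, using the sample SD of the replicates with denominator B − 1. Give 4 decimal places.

Bootstrap SE is the standard deviation of the 7 replicate variances.
Mean of replicates: (50.48 + 45.56 + 52.88 + 36.92 + 48.87 + 37.38 + 45.00) / 7 = 317.09000 / 7 = 45.29857
Sum of squared deviations: (+5.18143)² + (+0.26143)² + (+7.58143)² + (−8.37857)² + (+3.57143)² + (−7.91857)² + (−0.29857)² = 230.14209
Variance = 230.14209 / 6 = 38.35701
SE* = √38.35701

SE* = 6.1933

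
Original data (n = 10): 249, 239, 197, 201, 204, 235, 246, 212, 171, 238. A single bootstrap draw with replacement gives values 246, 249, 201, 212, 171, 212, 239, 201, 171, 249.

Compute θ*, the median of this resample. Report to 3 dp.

θ* = 212.000

Sorted: 171, 171, 201, 201, 212, 212, 239, 246, 249, 249
Median = average of the two middle values = 212.000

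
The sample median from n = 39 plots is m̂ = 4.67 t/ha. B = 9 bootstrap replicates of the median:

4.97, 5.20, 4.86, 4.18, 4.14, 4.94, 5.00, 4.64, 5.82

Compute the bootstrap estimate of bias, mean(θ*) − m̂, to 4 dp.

bias = +0.1911

mean(θ*) = (4.97 + 5.20 + 4.86 + 4.18 + 4.14 + 4.94 + 5.00 + 4.64 + 5.82) / 9 = 4.86111
bias = 4.86111 − 4.67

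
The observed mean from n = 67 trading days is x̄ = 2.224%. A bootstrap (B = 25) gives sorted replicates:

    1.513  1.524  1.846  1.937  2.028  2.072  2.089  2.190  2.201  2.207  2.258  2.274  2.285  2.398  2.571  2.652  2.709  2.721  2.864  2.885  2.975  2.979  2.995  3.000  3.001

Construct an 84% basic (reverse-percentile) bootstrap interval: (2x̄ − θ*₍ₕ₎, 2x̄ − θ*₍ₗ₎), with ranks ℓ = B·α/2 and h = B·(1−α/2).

Percentile endpoints at ranks 2 and 23: θ*₍2₎ = 1.524, θ*₍23₎ = 2.995.
Basic interval reflects these around x̄:
  lower = 2 × 2.224 − 2.995 = 1.453
  upper = 2 × 2.224 − 1.524 = 2.924

(1.453, 2.924)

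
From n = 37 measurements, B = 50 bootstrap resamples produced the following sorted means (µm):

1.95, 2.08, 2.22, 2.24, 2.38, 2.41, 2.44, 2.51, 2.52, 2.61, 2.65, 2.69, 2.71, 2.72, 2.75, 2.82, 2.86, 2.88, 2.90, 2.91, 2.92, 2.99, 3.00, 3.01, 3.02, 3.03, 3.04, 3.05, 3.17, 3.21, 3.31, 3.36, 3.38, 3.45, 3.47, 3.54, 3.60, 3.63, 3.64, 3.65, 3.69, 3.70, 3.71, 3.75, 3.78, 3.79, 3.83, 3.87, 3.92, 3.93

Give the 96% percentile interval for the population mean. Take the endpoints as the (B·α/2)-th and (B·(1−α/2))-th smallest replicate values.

(1.95, 3.92)

α = 0.04; lower rank = 50 × 0.020 = 1; upper rank = 50 × 0.980 = 49.
The 1st smallest replicate is 1.95; the 49th is 3.92.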